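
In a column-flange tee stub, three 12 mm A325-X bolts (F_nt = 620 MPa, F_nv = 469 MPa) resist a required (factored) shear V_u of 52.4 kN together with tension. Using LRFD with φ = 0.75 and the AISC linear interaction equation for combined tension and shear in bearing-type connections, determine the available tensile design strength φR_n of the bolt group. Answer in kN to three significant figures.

A_b = π·12²/4 = 113.1 mm²; f_rv = 52.4 × 1000 / (3 × 113.1) = 154.4 MPa.
F'_nt = 1.3 F_nt − (F_nt / φF_nv) f_rv = 1.3·620 − (620/(0.75·469))·154.4 = 533.8 MPa, capped at F_nt → F'_nt = 533.8 MPa.
R_n = F'_nt · A_b · n = 533.8 × 113.1 × 3 / 1000 = 181.1 kN.
Design strength φR_n = 0.75 × 181.1 = 136 kN.

136 kN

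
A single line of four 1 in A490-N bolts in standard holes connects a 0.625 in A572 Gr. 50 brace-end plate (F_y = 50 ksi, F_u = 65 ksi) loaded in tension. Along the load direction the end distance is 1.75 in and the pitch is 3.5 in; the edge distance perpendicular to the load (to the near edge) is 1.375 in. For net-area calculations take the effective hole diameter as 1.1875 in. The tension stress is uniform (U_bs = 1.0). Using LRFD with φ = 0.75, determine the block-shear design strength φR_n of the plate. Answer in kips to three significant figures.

Shear plane L_v = 1.75 + 3·3.5 = 12.25 in; A_gv = 12.25 × 0.625 = 7.656 in².
A_nv = (12.25 − 3.5·1.1875) × 0.625 = 5.059 in².
A_nt = (1.375 − 0.5·1.1875) × 0.625 = 0.4883 in².
0.6 F_u A_nv = 197.3 kips; 0.6 F_y A_gv = 229.7 kips → shear rupture governs the shear term.
R_n = 197.3 + 1.0 × 65 × 0.4883 = 229 kips.
Design strength φR_n = 0.75 × 229 = 172 kips.

172 kips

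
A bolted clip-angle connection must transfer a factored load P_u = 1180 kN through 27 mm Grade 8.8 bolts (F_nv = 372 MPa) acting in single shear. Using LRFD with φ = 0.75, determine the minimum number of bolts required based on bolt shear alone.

8 bolts

A_b = π·27²/4 = 572.6 mm².
Per-bolt design strength φR_n = 0.75 × 372 × 572.6 × 1 / 1000 = 159.7 kN.
n ≥ 1180 / 159.7 = 7.387 → use 8 bolts.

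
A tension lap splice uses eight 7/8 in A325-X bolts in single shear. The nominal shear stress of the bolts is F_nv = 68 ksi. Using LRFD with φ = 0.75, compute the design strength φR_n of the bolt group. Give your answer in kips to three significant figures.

245 kips

A_b = π × 0.875² / 4 = 0.6013 in².
R_n = F_nv · A_b · n · n_s = 68 × 0.6013 × 8 × 1 = 327.1 kips.
Design strength φR_n = 0.75 × 327.1 = 245 kips.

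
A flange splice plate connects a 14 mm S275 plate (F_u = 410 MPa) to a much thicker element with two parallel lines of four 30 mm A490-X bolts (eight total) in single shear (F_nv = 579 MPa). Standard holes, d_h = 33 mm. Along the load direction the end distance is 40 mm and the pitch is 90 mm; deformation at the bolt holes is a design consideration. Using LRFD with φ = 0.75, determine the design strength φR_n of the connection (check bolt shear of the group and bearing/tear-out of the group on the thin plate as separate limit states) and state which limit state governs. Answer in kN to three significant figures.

2010 kN (bearing governs)

Bolt shear: A_b = π·30²/4 = 706.9 mm²; R_n = 579 × 706.9 × 8 × 1 / 1000 = 3274 kN → 0.75 × 3274 = 2460 kN.
Bearing (1.2 l_c t F_u ≤ 2.4 d t F_u): upper limit = 2.4·30·14·410 / 1000 = 413.3 kN.
  Edge l_c = 40 − 33/2 = 23.5 → r_n = 161.9 kN; interior l_c = 90 − 33 = 57 → r_n = 392.6 kN.
  R_n,bearing = 2·161.9 + 6·392.6 = 2679 kN → 0.75 × 2679 = 2010 kN.
Bearing governs: 2010 kN.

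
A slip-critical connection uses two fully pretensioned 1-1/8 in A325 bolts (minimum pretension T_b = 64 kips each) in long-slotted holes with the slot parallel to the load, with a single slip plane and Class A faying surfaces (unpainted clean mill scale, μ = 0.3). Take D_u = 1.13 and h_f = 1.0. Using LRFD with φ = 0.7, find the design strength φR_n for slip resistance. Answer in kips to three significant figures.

30.4 kips

R_n = μ · D_u · h_f · T_b · n_s · n_b = 0.3 × 1.13 × 1.0 × 64 × 1 × 2 = 43.39 kips.
Design strength φR_n = 0.7 × 43.39 = 30.4 kips.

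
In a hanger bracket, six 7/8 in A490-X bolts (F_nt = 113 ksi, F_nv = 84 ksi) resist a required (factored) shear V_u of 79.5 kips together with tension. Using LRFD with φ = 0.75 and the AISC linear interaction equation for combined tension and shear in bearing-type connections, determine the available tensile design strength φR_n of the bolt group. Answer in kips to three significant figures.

A_b = π·0.875²/4 = 0.6013 in²; f_rv = 79.5 / (6 × 0.6013) = 22.03 ksi.
F'_nt = 1.3 F_nt − (F_nt / φF_nv) f_rv = 1.3·113 − (113/(0.75·84))·22.03 = 107.4 ksi, capped at F_nt → F'_nt = 107.4 ksi.
R_n = F'_nt · A_b · n = 107.4 × 0.6013 × 6 = 387.4 kips.
Design strength φR_n = 0.75 × 387.4 = 291 kips.

291 kips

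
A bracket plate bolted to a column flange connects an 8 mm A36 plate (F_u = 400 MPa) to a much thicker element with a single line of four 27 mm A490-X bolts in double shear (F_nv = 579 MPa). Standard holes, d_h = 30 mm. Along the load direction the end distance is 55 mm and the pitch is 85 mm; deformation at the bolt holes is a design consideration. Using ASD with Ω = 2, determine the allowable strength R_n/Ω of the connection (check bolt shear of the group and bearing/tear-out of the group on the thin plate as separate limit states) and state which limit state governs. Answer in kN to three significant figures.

Bolt shear: A_b = π·27²/4 = 572.6 mm²; R_n = 579 × 572.6 × 4 × 2 / 1000 = 2652 kN → 2652 / 2 = 1330 kN.
Bearing (1.2 l_c t F_u ≤ 2.4 d t F_u): upper limit = 2.4·27·8·400 / 1000 = 207.4 kN.
  Edge l_c = 55 − 30/2 = 40 → r_n = 153.6 kN; interior l_c = 85 − 30 = 55 → r_n = 207.4 kN.
  R_n,bearing = 1·153.6 + 3·207.4 = 775.7 kN → 775.7 / 2 = 388 kN.
Bearing governs: 388 kN.

388 kN (bearing governs)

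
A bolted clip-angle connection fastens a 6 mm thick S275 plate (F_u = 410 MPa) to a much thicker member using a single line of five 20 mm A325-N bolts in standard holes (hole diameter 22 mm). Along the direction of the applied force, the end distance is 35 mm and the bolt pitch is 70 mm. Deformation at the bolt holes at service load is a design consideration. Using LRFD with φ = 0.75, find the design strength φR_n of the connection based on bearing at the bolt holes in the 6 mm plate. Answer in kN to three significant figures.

407 kN

Per bolt r_n = 1.2 l_c t F_u ≤ 2.4 d t F_u; upper limit = 2.4 × 20 × 6 × 410 / 1000 = 118.1 kN.
Edge bolt: l_c = 35 − 22/2 = 24 mm → 1.2 × 24 × 6 × 410 / 1000 = 70.85 → r_n = 70.85 kN.
Interior bolts: l_c = 70 − 22 = 48 mm → 1.2 × 48 × 6 × 410 / 1000 = 141.7 → r_n = 118.1 kN.
R_n = 1 × 70.85 + 4 × 118.1 = 543.2 kN.
Design strength φR_n = 0.75 × 543.2 = 407 kN.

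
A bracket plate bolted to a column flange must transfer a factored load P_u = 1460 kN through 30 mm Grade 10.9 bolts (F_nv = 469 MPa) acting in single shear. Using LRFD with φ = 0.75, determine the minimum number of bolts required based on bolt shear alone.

6 bolts

A_b = π·30²/4 = 706.9 mm².
Per-bolt design strength φR_n = 0.75 × 469 × 706.9 × 1 / 1000 = 248.6 kN.
n ≥ 1460 / 248.6 = 5.872 → use 6 bolts.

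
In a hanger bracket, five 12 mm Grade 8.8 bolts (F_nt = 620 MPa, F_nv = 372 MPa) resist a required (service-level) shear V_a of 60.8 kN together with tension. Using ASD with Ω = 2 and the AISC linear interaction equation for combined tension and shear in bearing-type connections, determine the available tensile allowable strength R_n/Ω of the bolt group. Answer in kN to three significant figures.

A_b = π·12²/4 = 113.1 mm²; f_rv = 60.8 × 1000 / (5 × 113.1) = 107.5 MPa.
F'_nt = 1.3 F_nt − (Ω F_nt / F_nv) f_rv = 1.3·620 − (2·620/372)·107.5 = 447.6 MPa, capped at F_nt → F'_nt = 447.6 MPa.
R_n = F'_nt · A_b · n = 447.6 × 113.1 × 5 / 1000 = 253.1 kN.
Allowable strength R_n/Ω = 253.1 / 2 = 127 kN.

127 kN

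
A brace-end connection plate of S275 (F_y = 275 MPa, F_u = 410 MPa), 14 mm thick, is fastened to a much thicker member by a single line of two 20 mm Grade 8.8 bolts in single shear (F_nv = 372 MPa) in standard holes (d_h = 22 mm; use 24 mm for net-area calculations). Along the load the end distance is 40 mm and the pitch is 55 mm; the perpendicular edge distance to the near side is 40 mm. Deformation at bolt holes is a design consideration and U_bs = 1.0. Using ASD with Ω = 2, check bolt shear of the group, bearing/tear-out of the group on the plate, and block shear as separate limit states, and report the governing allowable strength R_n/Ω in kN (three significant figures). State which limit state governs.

Bolt shear: A_b = π·20²/4 = 314.2 mm²; R_n = 372 × 314.2 × 2 × 1 / 1000 = 233.7 kN → 233.7 / 2 = 117 kN.
Bearing: edge l_c = 29, r_n = 199.8 kN; interior l_c = 33, r_n = 227.3 kN; R_n = 199.8 + 1·227.3 = 427.1 kN → 214 kN.
Block shear: A_gv = 1330, A_nv = 826, A_nt = 392 mm²; R_n = min(0.6F_uA_nv, 0.6F_yA_gv) + U_bs·F_u·A_nt = 363.9 kN → 182 kN.
Bolt shear governs: 117 kN.

117 kN (bolt shear governs)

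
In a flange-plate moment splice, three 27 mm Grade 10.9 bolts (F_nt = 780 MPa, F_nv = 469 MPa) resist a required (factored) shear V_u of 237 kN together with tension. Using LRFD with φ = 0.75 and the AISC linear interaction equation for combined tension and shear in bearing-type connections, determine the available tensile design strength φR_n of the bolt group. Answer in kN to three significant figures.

A_b = π·27²/4 = 572.6 mm²; f_rv = 237 × 1000 / (3 × 572.6) = 138 MPa.
F'_nt = 1.3 F_nt − (F_nt / φF_nv) f_rv = 1.3·780 − (780/(0.75·469))·138 = 708 MPa, capped at F_nt → F'_nt = 708 MPa.
R_n = F'_nt · A_b · n = 708 × 572.6 × 3 / 1000 = 1216 kN.
Design strength φR_n = 0.75 × 1216 = 912 kN.

912 kN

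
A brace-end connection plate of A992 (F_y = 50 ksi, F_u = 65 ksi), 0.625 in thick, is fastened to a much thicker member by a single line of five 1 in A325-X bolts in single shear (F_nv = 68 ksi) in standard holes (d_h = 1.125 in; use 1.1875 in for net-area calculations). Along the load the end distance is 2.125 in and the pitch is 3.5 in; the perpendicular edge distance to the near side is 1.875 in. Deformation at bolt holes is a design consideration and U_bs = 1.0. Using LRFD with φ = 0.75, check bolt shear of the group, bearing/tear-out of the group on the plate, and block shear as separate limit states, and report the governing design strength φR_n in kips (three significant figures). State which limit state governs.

200 kips (bolt shear governs)

Bolt shear: A_b = π·1²/4 = 0.7854 in²; R_n = 68 × 0.7854 × 5 × 1 = 267 kips → 0.75 × 267 = 200 kips.
Bearing: edge l_c = 1.562, r_n = 76.17 kips; interior l_c = 2.375, r_n = 97.5 kips; R_n = 76.17 + 4·97.5 = 466.2 kips → 350 kips.
Block shear: A_gv = 10.08, A_nv = 6.738, A_nt = 0.8008 in²; R_n = min(0.6F_uA_nv, 0.6F_yA_gv) + U_bs·F_u·A_nt = 314.8 kips → 236 kips.
Bolt shear governs: 200 kips.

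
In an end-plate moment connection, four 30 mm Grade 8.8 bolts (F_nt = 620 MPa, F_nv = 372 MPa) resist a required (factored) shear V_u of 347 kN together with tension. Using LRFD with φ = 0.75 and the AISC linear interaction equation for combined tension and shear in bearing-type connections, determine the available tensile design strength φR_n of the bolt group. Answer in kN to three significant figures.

1130 kN

A_b = π·30²/4 = 706.9 mm²; f_rv = 347 × 1000 / (4 × 706.9) = 122.7 MPa.
F'_nt = 1.3 F_nt − (F_nt / φF_nv) f_rv = 1.3·620 − (620/(0.75·372))·122.7 = 533.3 MPa, capped at F_nt → F'_nt = 533.3 MPa.
R_n = F'_nt · A_b · n = 533.3 × 706.9 × 4 / 1000 = 1508 kN.
Design strength φR_n = 0.75 × 1508 = 1130 kN.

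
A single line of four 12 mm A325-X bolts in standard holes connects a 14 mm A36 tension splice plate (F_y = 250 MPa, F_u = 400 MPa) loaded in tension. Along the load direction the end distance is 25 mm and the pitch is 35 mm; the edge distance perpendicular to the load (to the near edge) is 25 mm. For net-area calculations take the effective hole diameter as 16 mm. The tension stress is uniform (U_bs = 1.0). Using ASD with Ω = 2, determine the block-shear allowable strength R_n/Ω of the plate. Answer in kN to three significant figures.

Shear plane L_v = 25 + 3·35 = 130 mm; A_gv = 130 × 14 = 1820 mm².
A_nv = (130 − 3.5·16) × 14 = 1036 mm².
A_nt = (25 − 0.5·16) × 14 = 238 mm².
0.6 F_u A_nv = 248.6 kN; 0.6 F_y A_gv = 273 kN → shear rupture governs the shear term.
R_n = 248.6 + 1.0 × 400 × 238 / 1000 = 343.8 kN.
Allowable strength R_n/Ω = 343.8 / 2 = 172 kN.

172 kN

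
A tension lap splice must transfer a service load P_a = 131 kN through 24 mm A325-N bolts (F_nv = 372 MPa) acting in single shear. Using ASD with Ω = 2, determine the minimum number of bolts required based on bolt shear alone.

2 bolts

A_b = π·24²/4 = 452.4 mm².
Per-bolt allowable strength R_n/Ω = 372 × 452.4 × 1 / 1000 / 2 = 84.14 kN.
n ≥ 131 / 84.14 = 1.557 → use 2 bolts.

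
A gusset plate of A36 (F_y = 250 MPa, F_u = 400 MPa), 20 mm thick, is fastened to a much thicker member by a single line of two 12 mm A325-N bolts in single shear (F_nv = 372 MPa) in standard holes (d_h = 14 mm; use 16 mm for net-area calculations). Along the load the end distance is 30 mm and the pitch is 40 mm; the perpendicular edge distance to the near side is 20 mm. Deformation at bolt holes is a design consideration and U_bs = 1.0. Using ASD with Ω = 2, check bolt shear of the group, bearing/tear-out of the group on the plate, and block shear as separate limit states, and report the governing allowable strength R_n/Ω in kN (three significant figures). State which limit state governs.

Bolt shear: A_b = π·12²/4 = 113.1 mm²; R_n = 372 × 113.1 × 2 × 1 / 1000 = 84.14 kN → 84.14 / 2 = 42.1 kN.
Bearing: edge l_c = 23, r_n = 220.8 kN; interior l_c = 26, r_n = 230.4 kN; R_n = 220.8 + 1·230.4 = 451.2 kN → 226 kN.
Block shear: A_gv = 1400, A_nv = 920, A_nt = 240 mm²; R_n = min(0.6F_uA_nv, 0.6F_yA_gv) + U_bs·F_u·A_nt = 306 kN → 153 kN.
Bolt shear governs: 42.1 kN.

42.1 kN (bolt shear governs)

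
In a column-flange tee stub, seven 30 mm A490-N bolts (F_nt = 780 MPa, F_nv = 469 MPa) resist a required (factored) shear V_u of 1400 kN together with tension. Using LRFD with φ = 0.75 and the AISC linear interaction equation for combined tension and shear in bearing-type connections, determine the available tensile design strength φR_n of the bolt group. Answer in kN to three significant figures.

1430 kN

A_b = π·30²/4 = 706.9 mm²; f_rv = 1400 × 1000 / (7 × 706.9) = 282.9 MPa.
F'_nt = 1.3 F_nt − (F_nt / φF_nv) f_rv = 1.3·780 − (780/(0.75·469))·282.9 = 386.6 MPa, capped at F_nt → F'_nt = 386.6 MPa.
R_n = F'_nt · A_b · n = 386.6 × 706.9 × 7 / 1000 = 1913 kN.
Design strength φR_n = 0.75 × 1913 = 1430 kN.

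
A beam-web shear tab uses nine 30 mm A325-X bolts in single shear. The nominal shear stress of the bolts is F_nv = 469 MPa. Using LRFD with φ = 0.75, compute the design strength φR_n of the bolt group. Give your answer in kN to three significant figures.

2240 kN

A_b = π × 30² / 4 = 706.9 mm².
R_n = F_nv · A_b · n · n_s = 469 × 706.9 × 9 × 1 / 1000 = 2984 kN.
Design strength φR_n = 0.75 × 2984 = 2240 kN.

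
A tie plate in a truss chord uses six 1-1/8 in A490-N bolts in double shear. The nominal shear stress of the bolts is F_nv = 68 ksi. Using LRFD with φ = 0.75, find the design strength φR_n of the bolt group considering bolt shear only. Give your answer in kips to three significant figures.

608 kips

A_b = π × 1.125² / 4 = 0.994 in².
R_n = F_nv · A_b · n · n_s = 68 × 0.994 × 6 × 2 = 811.1 kips.
Design strength φR_n = 0.75 × 811.1 = 608 kips.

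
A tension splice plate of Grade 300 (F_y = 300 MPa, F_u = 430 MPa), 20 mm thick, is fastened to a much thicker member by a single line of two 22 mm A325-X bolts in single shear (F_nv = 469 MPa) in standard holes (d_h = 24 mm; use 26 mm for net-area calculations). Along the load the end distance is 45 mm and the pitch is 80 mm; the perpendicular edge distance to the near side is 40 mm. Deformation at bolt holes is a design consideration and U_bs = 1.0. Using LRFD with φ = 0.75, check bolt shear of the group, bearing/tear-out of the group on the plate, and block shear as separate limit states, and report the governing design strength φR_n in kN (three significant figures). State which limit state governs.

267 kN (bolt shear governs)

Bolt shear: A_b = π·22²/4 = 380.1 mm²; R_n = 469 × 380.1 × 2 × 1 / 1000 = 356.6 kN → 0.75 × 356.6 = 267 kN.
Bearing: edge l_c = 33, r_n = 340.6 kN; interior l_c = 56, r_n = 454.1 kN; R_n = 340.6 + 1·454.1 = 794.6 kN → 596 kN.
Block shear: A_gv = 2500, A_nv = 1720, A_nt = 540 mm²; R_n = min(0.6F_uA_nv, 0.6F_yA_gv) + U_bs·F_u·A_nt = 676 kN → 507 kN.
Bolt shear governs: 267 kN.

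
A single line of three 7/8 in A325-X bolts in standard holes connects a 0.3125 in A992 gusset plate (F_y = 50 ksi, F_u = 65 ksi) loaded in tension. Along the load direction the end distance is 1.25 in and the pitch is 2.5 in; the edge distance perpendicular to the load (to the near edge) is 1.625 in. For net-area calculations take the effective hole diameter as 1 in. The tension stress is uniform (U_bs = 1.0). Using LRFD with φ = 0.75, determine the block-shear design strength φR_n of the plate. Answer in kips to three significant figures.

Shear plane L_v = 1.25 + 2·2.5 = 6.25 in; A_gv = 6.25 × 0.3125 = 1.953 in².
A_nv = (6.25 − 2.5·1) × 0.3125 = 1.172 in².
A_nt = (1.625 − 0.5·1) × 0.3125 = 0.3516 in².
0.6 F_u A_nv = 45.7 kips; 0.6 F_y A_gv = 58.59 kips → shear rupture governs the shear term.
R_n = 45.7 + 1.0 × 65 × 0.3516 = 68.55 kips.
Design strength φR_n = 0.75 × 68.55 = 51.4 kips.

51.4 kips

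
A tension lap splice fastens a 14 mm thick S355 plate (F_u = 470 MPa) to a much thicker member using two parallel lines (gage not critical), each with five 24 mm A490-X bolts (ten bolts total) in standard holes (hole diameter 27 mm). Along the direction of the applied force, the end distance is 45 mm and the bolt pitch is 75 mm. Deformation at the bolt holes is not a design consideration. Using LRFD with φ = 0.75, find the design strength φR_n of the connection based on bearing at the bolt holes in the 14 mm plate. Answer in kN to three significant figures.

3310 kN

Per bolt r_n = 1.5 l_c t F_u ≤ 3.0 d t F_u; upper limit = 3.0 × 24 × 14 × 470 / 1000 = 473.8 kN.
Edge bolt: l_c = 45 − 27/2 = 31.5 mm → 1.5 × 31.5 × 14 × 470 / 1000 = 310.9 → r_n = 310.9 kN.
Interior bolts: l_c = 75 − 27 = 48 mm → 1.5 × 48 × 14 × 470 / 1000 = 473.8 → r_n = 473.8 kN.
R_n = 2 × 310.9 + 8 × 473.8 = 4412 kN.
Design strength φR_n = 0.75 × 4412 = 3310 kN.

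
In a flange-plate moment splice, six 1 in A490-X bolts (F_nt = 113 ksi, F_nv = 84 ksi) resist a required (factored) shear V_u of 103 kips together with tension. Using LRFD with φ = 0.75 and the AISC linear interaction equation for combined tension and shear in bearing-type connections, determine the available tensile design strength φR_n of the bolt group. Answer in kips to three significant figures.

A_b = π·1²/4 = 0.7854 in²; f_rv = 103 / (6 × 0.7854) = 21.86 ksi.
F'_nt = 1.3 F_nt − (F_nt / φF_nv) f_rv = 1.3·113 − (113/(0.75·84))·21.86 = 107.7 ksi, capped at F_nt → F'_nt = 107.7 ksi.
R_n = F'_nt · A_b · n = 107.7 × 0.7854 × 6 = 507.5 kips.
Design strength φR_n = 0.75 × 507.5 = 381 kips.

381 kips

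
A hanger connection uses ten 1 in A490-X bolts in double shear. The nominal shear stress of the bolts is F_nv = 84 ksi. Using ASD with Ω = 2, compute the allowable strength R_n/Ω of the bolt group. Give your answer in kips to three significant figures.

A_b = π × 1² / 4 = 0.7854 in².
R_n = F_nv · A_b · n · n_s = 84 × 0.7854 × 10 × 2 = 1319 kips.
Allowable strength R_n/Ω = 1319 / 2 = 660 kips.

660 kips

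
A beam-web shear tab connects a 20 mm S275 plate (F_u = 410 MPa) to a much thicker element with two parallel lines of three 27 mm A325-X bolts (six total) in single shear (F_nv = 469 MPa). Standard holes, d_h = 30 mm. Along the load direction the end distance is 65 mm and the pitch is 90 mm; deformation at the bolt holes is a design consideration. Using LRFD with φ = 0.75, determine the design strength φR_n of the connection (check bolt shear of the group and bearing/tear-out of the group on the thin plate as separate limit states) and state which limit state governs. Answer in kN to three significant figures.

Bolt shear: A_b = π·27²/4 = 572.6 mm²; R_n = 469 × 572.6 × 6 × 1 / 1000 = 1611 kN → 0.75 × 1611 = 1210 kN.
Bearing (1.2 l_c t F_u ≤ 2.4 d t F_u): upper limit = 2.4·27·20·410 / 1000 = 531.4 kN.
  Edge l_c = 65 − 30/2 = 50 → r_n = 492 kN; interior l_c = 90 − 30 = 60 → r_n = 531.4 kN.
  R_n,bearing = 2·492 + 4·531.4 = 3109 kN → 0.75 × 3109 = 2330 kN.
Bolt shear governs: 1210 kN.

1210 kN (bolt shear governs)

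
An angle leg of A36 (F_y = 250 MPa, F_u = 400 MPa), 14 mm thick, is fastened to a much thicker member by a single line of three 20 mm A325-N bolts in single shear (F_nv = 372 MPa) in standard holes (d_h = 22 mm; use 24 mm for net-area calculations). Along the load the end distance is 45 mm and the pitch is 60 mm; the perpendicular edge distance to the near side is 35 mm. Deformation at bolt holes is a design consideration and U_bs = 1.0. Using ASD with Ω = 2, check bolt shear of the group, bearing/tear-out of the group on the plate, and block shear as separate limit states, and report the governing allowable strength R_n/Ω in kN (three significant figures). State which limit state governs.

Bolt shear: A_b = π·20²/4 = 314.2 mm²; R_n = 372 × 314.2 × 3 × 1 / 1000 = 350.6 kN → 350.6 / 2 = 175 kN.
Bearing: edge l_c = 34, r_n = 228.5 kN; interior l_c = 38, r_n = 255.4 kN; R_n = 228.5 + 2·255.4 = 739.2 kN → 370 kN.
Block shear: A_gv = 2310, A_nv = 1470, A_nt = 322 mm²; R_n = min(0.6F_uA_nv, 0.6F_yA_gv) + U_bs·F_u·A_nt = 475.3 kN → 238 kN.
Bolt shear governs: 175 kN.

175 kN (bolt shear governs)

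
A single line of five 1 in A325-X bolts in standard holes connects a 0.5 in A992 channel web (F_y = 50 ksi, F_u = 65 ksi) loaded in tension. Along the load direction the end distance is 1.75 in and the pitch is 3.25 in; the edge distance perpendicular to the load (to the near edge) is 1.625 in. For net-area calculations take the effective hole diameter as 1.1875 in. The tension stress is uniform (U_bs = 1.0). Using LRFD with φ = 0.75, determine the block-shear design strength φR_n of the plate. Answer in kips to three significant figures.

163 kips

Shear plane L_v = 1.75 + 4·3.25 = 14.75 in; A_gv = 14.75 × 0.5 = 7.375 in².
A_nv = (14.75 − 4.5·1.1875) × 0.5 = 4.703 in².
A_nt = (1.625 − 0.5·1.1875) × 0.5 = 0.5156 in².
0.6 F_u A_nv = 183.4 kips; 0.6 F_y A_gv = 221.2 kips → shear rupture governs the shear term.
R_n = 183.4 + 1.0 × 65 × 0.5156 = 216.9 kips.
Design strength φR_n = 0.75 × 216.9 = 163 kips.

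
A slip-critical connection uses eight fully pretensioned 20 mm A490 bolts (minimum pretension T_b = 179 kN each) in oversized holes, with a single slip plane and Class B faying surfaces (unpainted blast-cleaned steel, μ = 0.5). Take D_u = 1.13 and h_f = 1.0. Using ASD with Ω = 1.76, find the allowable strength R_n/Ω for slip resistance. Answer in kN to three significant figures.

460 kN

R_n = μ · D_u · h_f · T_b · n_s · n_b = 0.5 × 1.13 × 1.0 × 179 × 1 × 8 = 809.1 kN.
Allowable strength R_n/Ω = 809.1 / 1.76 = 460 kN.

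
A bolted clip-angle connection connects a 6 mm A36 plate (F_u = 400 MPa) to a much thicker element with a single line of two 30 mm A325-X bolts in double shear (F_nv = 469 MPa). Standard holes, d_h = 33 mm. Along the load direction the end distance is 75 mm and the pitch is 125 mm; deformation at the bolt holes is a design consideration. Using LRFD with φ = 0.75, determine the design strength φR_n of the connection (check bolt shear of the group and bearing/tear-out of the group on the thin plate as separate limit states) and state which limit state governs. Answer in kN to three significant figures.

Bolt shear: A_b = π·30²/4 = 706.9 mm²; R_n = 469 × 706.9 × 2 × 2 / 1000 = 1326 kN → 0.75 × 1326 = 995 kN.
Bearing (1.2 l_c t F_u ≤ 2.4 d t F_u): upper limit = 2.4·30·6·400 / 1000 = 172.8 kN.
  Edge l_c = 75 − 33/2 = 58.5 → r_n = 168.5 kN; interior l_c = 125 − 33 = 92 → r_n = 172.8 kN.
  R_n,bearing = 1·168.5 + 1·172.8 = 341.3 kN → 0.75 × 341.3 = 256 kN.
Bearing governs: 256 kN.

256 kN (bearing governs)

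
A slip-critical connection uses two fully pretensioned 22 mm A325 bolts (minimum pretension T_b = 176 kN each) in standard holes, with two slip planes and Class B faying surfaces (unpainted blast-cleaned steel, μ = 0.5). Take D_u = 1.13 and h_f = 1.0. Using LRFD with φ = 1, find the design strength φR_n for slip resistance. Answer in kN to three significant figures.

398 kN

R_n = μ · D_u · h_f · T_b · n_s · n_b = 0.5 × 1.13 × 1.0 × 176 × 2 × 2 = 397.8 kN.
Design strength φR_n = 1 × 397.8 = 398 kN.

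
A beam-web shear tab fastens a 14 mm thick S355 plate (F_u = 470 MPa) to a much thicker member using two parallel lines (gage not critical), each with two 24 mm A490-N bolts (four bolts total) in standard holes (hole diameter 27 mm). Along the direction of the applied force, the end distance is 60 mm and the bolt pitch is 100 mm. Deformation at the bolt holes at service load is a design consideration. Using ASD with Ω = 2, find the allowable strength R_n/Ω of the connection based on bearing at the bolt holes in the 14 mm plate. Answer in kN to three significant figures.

746 kN

Per bolt r_n = 1.2 l_c t F_u ≤ 2.4 d t F_u; upper limit = 2.4 × 24 × 14 × 470 / 1000 = 379 kN.
Edge bolt: l_c = 60 − 27/2 = 46.5 mm → 1.2 × 46.5 × 14 × 470 / 1000 = 367.2 → r_n = 367.2 kN.
Interior bolts: l_c = 100 − 27 = 73 mm → 1.2 × 73 × 14 × 470 / 1000 = 576.4 → r_n = 379 kN.
R_n = 2 × 367.2 + 2 × 379 = 1492 kN.
Allowable strength R_n/Ω = 1492 / 2 = 746 kN.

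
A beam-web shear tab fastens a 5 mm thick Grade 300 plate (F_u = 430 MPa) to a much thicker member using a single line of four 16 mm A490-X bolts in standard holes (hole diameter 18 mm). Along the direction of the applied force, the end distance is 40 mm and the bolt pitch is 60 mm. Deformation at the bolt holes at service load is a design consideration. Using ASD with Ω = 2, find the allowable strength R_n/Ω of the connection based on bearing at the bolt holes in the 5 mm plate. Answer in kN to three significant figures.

164 kN

Per bolt r_n = 1.2 l_c t F_u ≤ 2.4 d t F_u; upper limit = 2.4 × 16 × 5 × 430 / 1000 = 82.56 kN.
Edge bolt: l_c = 40 − 18/2 = 31 mm → 1.2 × 31 × 5 × 430 / 1000 = 79.98 → r_n = 79.98 kN.
Interior bolts: l_c = 60 − 18 = 42 mm → 1.2 × 42 × 5 × 430 / 1000 = 108.4 → r_n = 82.56 kN.
R_n = 1 × 79.98 + 3 × 82.56 = 327.7 kN.
Allowable strength R_n/Ω = 327.7 / 2 = 164 kN.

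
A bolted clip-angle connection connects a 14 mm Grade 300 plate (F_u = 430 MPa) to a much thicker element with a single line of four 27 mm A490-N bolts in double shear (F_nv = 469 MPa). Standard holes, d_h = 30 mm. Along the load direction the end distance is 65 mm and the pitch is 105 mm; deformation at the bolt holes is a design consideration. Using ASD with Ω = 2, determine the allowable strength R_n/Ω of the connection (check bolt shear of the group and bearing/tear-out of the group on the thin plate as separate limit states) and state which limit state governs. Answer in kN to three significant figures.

Bolt shear: A_b = π·27²/4 = 572.6 mm²; R_n = 469 × 572.6 × 4 × 2 / 1000 = 2148 kN → 2148 / 2 = 1070 kN.
Bearing (1.2 l_c t F_u ≤ 2.4 d t F_u): upper limit = 2.4·27·14·430 / 1000 = 390.1 kN.
  Edge l_c = 65 − 30/2 = 50 → r_n = 361.2 kN; interior l_c = 105 − 30 = 75 → r_n = 390.1 kN.
  R_n,bearing = 1·361.2 + 3·390.1 = 1531 kN → 1531 / 2 = 766 kN.
Bearing governs: 766 kN.

766 kN (bearing governs)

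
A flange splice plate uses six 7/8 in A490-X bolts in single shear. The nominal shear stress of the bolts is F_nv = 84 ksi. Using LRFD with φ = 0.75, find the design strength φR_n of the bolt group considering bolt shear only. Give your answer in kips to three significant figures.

227 kips

A_b = π × 0.875² / 4 = 0.6013 in².
R_n = F_nv · A_b · n · n_s = 84 × 0.6013 × 6 × 1 = 303.1 kips.
Design strength φR_n = 0.75 × 303.1 = 227 kips.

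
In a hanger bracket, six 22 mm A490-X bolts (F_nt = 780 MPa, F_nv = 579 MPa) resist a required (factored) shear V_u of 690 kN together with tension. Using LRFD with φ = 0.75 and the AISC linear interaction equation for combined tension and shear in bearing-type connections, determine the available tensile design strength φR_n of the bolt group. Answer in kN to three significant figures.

805 kN

A_b = π·22²/4 = 380.1 mm²; f_rv = 690 × 1000 / (6 × 380.1) = 302.5 MPa.
F'_nt = 1.3 F_nt − (F_nt / φF_nv) f_rv = 1.3·780 − (780/(0.75·579))·302.5 = 470.6 MPa, capped at F_nt → F'_nt = 470.6 MPa.
R_n = F'_nt · A_b · n = 470.6 × 380.1 × 6 / 1000 = 1073 kN.
Design strength φR_n = 0.75 × 1073 = 805 kN.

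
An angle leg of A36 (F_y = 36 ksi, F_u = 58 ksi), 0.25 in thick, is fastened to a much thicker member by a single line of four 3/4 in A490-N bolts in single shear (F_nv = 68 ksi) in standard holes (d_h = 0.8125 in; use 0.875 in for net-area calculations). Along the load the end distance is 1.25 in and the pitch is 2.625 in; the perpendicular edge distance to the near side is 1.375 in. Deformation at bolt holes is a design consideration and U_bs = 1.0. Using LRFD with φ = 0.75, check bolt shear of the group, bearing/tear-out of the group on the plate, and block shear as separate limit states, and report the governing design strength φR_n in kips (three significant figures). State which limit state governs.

47.2 kips (block shear governs)

Bolt shear: A_b = π·0.75²/4 = 0.4418 in²; R_n = 68 × 0.4418 × 4 × 1 = 120.2 kips → 0.75 × 120.2 = 90.1 kips.
Bearing: edge l_c = 0.8438, r_n = 14.68 kips; interior l_c = 1.812, r_n = 26.1 kips; R_n = 14.68 + 3·26.1 = 92.98 kips → 69.7 kips.
Block shear: A_gv = 2.281, A_nv = 1.516, A_nt = 0.2344 in²; R_n = min(0.6F_uA_nv, 0.6F_yA_gv) + U_bs·F_u·A_nt = 62.87 kips → 47.2 kips.
Block shear governs: 47.2 kips.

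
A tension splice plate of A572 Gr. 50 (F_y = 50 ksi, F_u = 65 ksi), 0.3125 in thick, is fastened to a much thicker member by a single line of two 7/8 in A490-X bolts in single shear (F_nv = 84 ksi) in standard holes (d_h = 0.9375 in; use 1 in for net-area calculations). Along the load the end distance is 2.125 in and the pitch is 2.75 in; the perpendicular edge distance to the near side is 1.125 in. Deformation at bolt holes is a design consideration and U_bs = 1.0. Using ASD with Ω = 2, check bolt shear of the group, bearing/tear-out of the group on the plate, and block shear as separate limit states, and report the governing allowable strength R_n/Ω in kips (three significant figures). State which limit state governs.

Bolt shear: A_b = π·0.875²/4 = 0.6013 in²; R_n = 84 × 0.6013 × 2 × 1 = 101 kips → 101 / 2 = 50.5 kips.
Bearing: edge l_c = 1.656, r_n = 40.37 kips; interior l_c = 1.812, r_n = 42.66 kips; R_n = 40.37 + 1·42.66 = 83.03 kips → 41.5 kips.
Block shear: A_gv = 1.523, A_nv = 1.055, A_nt = 0.1953 in²; R_n = min(0.6F_uA_nv, 0.6F_yA_gv) + U_bs·F_u·A_nt = 53.83 kips → 26.9 kips.
Block shear governs: 26.9 kips.

26.9 kips (block shear governs)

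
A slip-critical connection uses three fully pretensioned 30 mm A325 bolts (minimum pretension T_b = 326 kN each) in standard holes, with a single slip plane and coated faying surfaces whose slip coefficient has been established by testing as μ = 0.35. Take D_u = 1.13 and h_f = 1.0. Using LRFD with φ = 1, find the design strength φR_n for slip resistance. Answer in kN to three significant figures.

387 kN

R_n = μ · D_u · h_f · T_b · n_s · n_b = 0.35 × 1.13 × 1.0 × 326 × 1 × 3 = 386.8 kN.
Design strength φR_n = 1 × 386.8 = 387 kN.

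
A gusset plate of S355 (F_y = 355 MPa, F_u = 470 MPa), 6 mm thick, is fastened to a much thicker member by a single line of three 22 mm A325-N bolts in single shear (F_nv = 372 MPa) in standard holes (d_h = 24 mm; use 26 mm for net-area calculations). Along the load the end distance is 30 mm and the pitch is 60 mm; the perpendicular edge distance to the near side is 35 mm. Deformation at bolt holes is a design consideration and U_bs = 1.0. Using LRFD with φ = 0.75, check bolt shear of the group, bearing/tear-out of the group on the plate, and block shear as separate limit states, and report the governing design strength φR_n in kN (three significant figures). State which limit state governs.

Bolt shear: A_b = π·22²/4 = 380.1 mm²; R_n = 372 × 380.1 × 3 × 1 / 1000 = 424.2 kN → 0.75 × 424.2 = 318 kN.
Bearing: edge l_c = 18, r_n = 60.91 kN; interior l_c = 36, r_n = 121.8 kN; R_n = 60.91 + 2·121.8 = 304.6 kN → 228 kN.
Block shear: A_gv = 900, A_nv = 510, A_nt = 132 mm²; R_n = min(0.6F_uA_nv, 0.6F_yA_gv) + U_bs·F_u·A_nt = 205.9 kN → 154 kN.
Block shear governs: 154 kN.

154 kN (block shear governs)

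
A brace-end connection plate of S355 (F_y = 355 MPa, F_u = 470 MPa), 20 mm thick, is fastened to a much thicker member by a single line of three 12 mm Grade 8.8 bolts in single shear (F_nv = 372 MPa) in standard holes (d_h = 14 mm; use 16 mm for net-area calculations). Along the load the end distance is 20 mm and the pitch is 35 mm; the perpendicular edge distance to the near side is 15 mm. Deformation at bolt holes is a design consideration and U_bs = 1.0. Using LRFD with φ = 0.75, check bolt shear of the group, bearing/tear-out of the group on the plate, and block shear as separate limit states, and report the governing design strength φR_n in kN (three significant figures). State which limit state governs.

94.7 kN (bolt shear governs)

Bolt shear: A_b = π·12²/4 = 113.1 mm²; R_n = 372 × 113.1 × 3 × 1 / 1000 = 126.2 kN → 0.75 × 126.2 = 94.7 kN.
Bearing: edge l_c = 13, r_n = 146.6 kN; interior l_c = 21, r_n = 236.9 kN; R_n = 146.6 + 2·236.9 = 620.4 kN → 465 kN.
Block shear: A_gv = 1800, A_nv = 1000, A_nt = 140 mm²; R_n = min(0.6F_uA_nv, 0.6F_yA_gv) + U_bs·F_u·A_nt = 347.8 kN → 261 kN.
Bolt shear governs: 94.7 kN.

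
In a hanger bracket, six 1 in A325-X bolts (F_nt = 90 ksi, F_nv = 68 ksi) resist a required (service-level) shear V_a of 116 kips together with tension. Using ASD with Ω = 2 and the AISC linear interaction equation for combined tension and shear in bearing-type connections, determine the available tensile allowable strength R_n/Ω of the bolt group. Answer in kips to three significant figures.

122 kips

A_b = π·1²/4 = 0.7854 in²; f_rv = 116 / (6 × 0.7854) = 24.62 ksi.
F'_nt = 1.3 F_nt − (Ω F_nt / F_nv) f_rv = 1.3·90 − (2·90/68)·24.62 = 51.84 ksi, capped at F_nt → F'_nt = 51.84 ksi.
R_n = F'_nt · A_b · n = 51.84 × 0.7854 × 6 = 244.3 kips.
Allowable strength R_n/Ω = 244.3 / 2 = 122 kips.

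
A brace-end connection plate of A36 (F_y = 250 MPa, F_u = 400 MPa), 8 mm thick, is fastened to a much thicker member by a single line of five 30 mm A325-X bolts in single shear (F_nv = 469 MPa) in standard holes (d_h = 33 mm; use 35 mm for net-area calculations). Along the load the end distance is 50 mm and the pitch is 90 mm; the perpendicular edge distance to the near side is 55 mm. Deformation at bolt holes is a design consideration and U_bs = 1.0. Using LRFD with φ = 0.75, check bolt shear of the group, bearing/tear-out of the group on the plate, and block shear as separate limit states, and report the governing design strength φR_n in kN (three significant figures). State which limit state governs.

Bolt shear: A_b = π·30²/4 = 706.9 mm²; R_n = 469 × 706.9 × 5 × 1 / 1000 = 1658 kN → 0.75 × 1658 = 1240 kN.
Bearing: edge l_c = 33.5, r_n = 128.6 kN; interior l_c = 57, r_n = 218.9 kN; R_n = 128.6 + 4·218.9 = 1004 kN → 753 kN.
Block shear: A_gv = 3280, A_nv = 2020, A_nt = 300 mm²; R_n = min(0.6F_uA_nv, 0.6F_yA_gv) + U_bs·F_u·A_nt = 604.8 kN → 454 kN.
Block shear governs: 454 kN.

454 kN (block shear governs)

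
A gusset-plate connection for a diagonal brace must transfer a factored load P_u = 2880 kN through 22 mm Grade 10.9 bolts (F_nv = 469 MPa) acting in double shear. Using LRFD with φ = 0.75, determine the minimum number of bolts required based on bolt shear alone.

A_b = π·22²/4 = 380.1 mm².
Per-bolt design strength φR_n = 0.75 × 469 × 380.1 × 2 / 1000 = 267.4 kN.
n ≥ 2880 / 267.4 = 10.77 → use 11 bolts.

11 bolts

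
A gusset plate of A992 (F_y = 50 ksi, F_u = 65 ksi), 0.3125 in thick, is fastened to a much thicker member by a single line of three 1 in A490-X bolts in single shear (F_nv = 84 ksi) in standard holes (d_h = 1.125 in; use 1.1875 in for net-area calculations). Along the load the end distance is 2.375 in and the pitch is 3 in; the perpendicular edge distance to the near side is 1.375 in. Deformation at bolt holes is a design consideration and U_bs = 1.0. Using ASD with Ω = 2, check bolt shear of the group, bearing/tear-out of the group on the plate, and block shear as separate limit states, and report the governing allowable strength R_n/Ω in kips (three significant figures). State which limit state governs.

Bolt shear: A_b = π·1²/4 = 0.7854 in²; R_n = 84 × 0.7854 × 3 × 1 = 197.9 kips → 197.9 / 2 = 99 kips.
Bearing: edge l_c = 1.812, r_n = 44.18 kips; interior l_c = 1.875, r_n = 45.7 kips; R_n = 44.18 + 2·45.7 = 135.6 kips → 67.8 kips.
Block shear: A_gv = 2.617, A_nv = 1.689, A_nt = 0.2441 in²; R_n = min(0.6F_uA_nv, 0.6F_yA_gv) + U_bs·F_u·A_nt = 81.76 kips → 40.9 kips.
Block shear governs: 40.9 kips.

40.9 kips (block shear governs)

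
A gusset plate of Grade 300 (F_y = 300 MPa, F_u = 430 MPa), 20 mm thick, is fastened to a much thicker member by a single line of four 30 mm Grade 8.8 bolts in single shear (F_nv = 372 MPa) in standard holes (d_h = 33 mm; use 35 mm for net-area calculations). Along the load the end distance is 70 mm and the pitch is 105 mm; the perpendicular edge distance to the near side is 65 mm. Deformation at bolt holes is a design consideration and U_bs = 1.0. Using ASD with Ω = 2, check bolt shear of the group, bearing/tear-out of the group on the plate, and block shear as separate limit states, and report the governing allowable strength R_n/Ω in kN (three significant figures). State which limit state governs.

526 kN (bolt shear governs)

Bolt shear: A_b = π·30²/4 = 706.9 mm²; R_n = 372 × 706.9 × 4 × 1 / 1000 = 1052 kN → 1052 / 2 = 526 kN.
Bearing: edge l_c = 53.5, r_n = 552.1 kN; interior l_c = 72, r_n = 619.2 kN; R_n = 552.1 + 3·619.2 = 2410 kN → 1200 kN.
Block shear: A_gv = 7700, A_nv = 5250, A_nt = 950 mm²; R_n = min(0.6F_uA_nv, 0.6F_yA_gv) + U_bs·F_u·A_nt = 1763 kN → 882 kN.
Bolt shear governs: 526 kN.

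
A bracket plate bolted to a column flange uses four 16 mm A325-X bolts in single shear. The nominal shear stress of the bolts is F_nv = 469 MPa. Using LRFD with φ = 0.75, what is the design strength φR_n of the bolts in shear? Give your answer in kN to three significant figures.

A_b = π × 16² / 4 = 201.1 mm².
R_n = F_nv · A_b · n · n_s = 469 × 201.1 × 4 × 1 / 1000 = 377.2 kN.
Design strength φR_n = 0.75 × 377.2 = 283 kN.

283 kN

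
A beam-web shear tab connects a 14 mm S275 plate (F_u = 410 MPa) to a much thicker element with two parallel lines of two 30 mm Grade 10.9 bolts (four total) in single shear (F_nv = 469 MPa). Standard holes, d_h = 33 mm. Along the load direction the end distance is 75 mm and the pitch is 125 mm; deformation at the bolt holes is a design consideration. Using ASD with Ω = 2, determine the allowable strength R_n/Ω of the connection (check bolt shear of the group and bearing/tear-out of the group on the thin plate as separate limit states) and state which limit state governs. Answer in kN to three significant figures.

663 kN (bolt shear governs)

Bolt shear: A_b = π·30²/4 = 706.9 mm²; R_n = 469 × 706.9 × 4 × 1 / 1000 = 1326 kN → 1326 / 2 = 663 kN.
Bearing (1.2 l_c t F_u ≤ 2.4 d t F_u): upper limit = 2.4·30·14·410 / 1000 = 413.3 kN.
  Edge l_c = 75 − 33/2 = 58.5 → r_n = 402.9 kN; interior l_c = 125 − 33 = 92 → r_n = 413.3 kN.
  R_n,bearing = 2·402.9 + 2·413.3 = 1632 kN → 1632 / 2 = 816 kN.
Bolt shear governs: 663 kN.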